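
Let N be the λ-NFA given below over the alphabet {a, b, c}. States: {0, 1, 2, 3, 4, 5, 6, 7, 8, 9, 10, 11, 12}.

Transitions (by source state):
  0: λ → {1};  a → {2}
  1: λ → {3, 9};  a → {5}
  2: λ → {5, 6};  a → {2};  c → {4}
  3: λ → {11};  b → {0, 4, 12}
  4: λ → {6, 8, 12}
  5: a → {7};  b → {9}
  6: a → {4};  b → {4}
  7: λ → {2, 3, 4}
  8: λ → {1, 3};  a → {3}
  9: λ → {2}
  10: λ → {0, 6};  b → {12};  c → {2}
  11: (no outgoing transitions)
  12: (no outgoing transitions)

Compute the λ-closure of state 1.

{1, 2, 3, 5, 6, 9, 11}

Start with {1}.
From 1 via λ: add 3, 9.
From 3 via λ: add 11.
From 9 via λ: add 2.
From 2 via λ: add 5, 6.
No new states can be added; the closed set is {1, 2, 3, 5, 6, 9, 11}.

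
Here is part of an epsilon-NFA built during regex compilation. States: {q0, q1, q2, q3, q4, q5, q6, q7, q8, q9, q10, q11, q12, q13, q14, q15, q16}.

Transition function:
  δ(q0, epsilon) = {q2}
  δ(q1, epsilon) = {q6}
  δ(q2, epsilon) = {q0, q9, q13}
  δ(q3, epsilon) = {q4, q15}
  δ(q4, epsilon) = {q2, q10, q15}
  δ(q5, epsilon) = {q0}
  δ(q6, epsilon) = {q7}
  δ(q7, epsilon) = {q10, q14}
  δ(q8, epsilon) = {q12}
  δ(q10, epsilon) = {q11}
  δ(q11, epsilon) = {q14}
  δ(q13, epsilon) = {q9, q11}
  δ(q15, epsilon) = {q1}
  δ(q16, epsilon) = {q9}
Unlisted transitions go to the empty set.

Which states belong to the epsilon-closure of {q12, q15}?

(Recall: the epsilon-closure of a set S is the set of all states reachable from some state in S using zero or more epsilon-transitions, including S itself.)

{q1, q6, q7, q10, q11, q12, q14, q15}

Start with {q12, q15}.
From q15 via epsilon: add q1.
From q1 via epsilon: add q6.
From q6 via epsilon: add q7.
From q7 via epsilon: add q10, q14.
From q10 via epsilon: add q11.
No new states can be added; the closed set is {q1, q6, q7, q10, q11, q12, q14, q15}.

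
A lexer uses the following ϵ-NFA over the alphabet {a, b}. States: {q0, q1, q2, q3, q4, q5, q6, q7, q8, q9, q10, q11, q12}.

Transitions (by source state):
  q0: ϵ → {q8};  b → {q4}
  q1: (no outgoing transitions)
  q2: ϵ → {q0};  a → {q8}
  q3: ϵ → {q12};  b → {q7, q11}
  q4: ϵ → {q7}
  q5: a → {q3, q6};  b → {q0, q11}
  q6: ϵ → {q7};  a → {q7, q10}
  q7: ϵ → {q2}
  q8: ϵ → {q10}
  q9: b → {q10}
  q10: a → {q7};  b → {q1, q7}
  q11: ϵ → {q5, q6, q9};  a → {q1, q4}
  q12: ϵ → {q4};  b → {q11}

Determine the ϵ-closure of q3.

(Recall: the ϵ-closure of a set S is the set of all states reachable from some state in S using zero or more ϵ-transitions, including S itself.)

{q0, q2, q3, q4, q7, q8, q10, q12}

Start with {q3}.
From q3 via ϵ: add q12.
From q12 via ϵ: add q4.
From q4 via ϵ: add q7.
From q7 via ϵ: add q2.
From q2 via ϵ: add q0.
From q0 via ϵ: add q8.
From q8 via ϵ: add q10.
No new states can be added; the closed set is {q0, q2, q3, q4, q7, q8, q10, q12}.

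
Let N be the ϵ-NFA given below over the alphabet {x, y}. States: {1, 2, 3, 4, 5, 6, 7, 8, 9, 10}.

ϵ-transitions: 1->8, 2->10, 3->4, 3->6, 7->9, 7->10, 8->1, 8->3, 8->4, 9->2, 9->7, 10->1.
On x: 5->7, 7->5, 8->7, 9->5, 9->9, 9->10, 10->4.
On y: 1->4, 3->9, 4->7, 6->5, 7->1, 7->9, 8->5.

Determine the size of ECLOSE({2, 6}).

Start with {2, 6}.
From 2 via ϵ: add 10.
From 10 via ϵ: add 1.
From 1 via ϵ: add 8.
From 8 via ϵ: add 3, 4.
ϵ-closure = {1, 2, 3, 4, 6, 8, 10}, which has 7 states.

7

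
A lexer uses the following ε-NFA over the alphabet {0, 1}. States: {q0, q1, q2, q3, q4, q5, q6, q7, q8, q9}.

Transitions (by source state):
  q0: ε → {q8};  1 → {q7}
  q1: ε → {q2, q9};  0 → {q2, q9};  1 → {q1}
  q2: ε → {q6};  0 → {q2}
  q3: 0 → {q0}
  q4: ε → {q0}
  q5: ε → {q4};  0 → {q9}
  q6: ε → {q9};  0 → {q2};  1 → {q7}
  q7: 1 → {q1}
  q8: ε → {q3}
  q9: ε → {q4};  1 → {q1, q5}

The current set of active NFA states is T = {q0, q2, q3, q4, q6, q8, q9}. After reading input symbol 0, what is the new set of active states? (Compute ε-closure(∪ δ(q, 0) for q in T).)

q2 on 0 → {q2}.
q3 on 0 → {q0}.
q6 on 0 → {q2}.
No 0-transition from q0, q4, q8, q9.
Union after reading 0: {q0, q2}.
Now take the ε-closure:
From q0 via ε: add q8.
From q2 via ε: add q6.
From q6 via ε: add q9.
From q8 via ε: add q3.
From q9 via ε: add q4.
No new states can be added; the closed set is {q0, q2, q3, q4, q6, q8, q9}.

{q0, q2, q3, q4, q6, q8, q9}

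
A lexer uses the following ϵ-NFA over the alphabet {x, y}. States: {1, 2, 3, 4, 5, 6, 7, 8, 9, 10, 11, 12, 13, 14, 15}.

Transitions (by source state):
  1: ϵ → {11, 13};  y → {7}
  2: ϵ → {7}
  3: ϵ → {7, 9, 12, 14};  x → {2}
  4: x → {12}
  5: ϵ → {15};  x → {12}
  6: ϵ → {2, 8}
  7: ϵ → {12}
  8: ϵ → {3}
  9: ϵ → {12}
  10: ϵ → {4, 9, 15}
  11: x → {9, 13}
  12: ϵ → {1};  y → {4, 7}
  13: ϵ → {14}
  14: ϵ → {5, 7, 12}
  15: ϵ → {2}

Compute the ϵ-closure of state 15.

{1, 2, 5, 7, 11, 12, 13, 14, 15}

Start with {15}.
From 15 via ϵ: add 2.
From 2 via ϵ: add 7.
From 7 via ϵ: add 12.
From 12 via ϵ: add 1.
From 1 via ϵ: add 11, 13.
From 13 via ϵ: add 14.
From 14 via ϵ: add 5.
No new states can be added; the closed set is {1, 2, 5, 7, 11, 12, 13, 14, 15}.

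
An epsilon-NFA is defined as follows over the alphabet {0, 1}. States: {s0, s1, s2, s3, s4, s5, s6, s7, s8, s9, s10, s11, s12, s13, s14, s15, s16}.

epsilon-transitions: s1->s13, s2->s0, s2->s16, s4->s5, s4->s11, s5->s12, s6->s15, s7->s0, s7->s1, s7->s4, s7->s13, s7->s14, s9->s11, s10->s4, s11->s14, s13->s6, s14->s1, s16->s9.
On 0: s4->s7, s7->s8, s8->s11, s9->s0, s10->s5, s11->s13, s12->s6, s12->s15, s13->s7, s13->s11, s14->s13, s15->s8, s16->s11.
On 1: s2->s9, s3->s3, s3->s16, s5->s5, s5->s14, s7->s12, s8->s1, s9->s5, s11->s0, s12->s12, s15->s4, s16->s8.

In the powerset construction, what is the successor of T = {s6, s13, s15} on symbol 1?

{s1, s4, s5, s6, s11, s12, s13, s14, s15}

s15 on 1 → {s4}.
No 1-transition from s6, s13.
Union after reading 1: {s4}.
Now take the epsilon-closure:
From s4 via epsilon: add s5, s11.
From s5 via epsilon: add s12.
From s11 via epsilon: add s14.
From s14 via epsilon: add s1.
From s1 via epsilon: add s13.
From s13 via epsilon: add s6.
From s6 via epsilon: add s15.
No new states can be added; the closed set is {s1, s4, s5, s6, s11, s12, s13, s14, s15}.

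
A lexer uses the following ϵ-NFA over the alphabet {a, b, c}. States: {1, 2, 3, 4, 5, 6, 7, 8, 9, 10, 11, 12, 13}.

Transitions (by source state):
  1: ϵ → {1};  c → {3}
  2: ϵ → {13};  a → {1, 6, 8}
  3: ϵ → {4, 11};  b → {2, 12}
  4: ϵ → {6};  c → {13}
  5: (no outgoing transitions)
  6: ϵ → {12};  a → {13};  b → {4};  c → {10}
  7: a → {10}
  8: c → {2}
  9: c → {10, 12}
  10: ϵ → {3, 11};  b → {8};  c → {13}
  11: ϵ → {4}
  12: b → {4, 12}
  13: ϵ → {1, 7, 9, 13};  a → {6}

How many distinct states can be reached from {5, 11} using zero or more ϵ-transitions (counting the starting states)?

Start with {5, 11}.
From 11 via ϵ: add 4.
From 4 via ϵ: add 6.
From 6 via ϵ: add 12.
ϵ-closure = {4, 5, 6, 11, 12}, which has 5 states.

5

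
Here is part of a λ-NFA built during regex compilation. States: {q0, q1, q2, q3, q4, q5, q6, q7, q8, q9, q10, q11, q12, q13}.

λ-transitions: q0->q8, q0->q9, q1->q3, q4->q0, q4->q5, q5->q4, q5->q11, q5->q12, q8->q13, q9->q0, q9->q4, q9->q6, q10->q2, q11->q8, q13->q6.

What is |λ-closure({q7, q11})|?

Start with {q7, q11}.
From q11 via λ: add q8.
From q8 via λ: add q13.
From q13 via λ: add q6.
λ-closure = {q6, q7, q8, q11, q13}, which has 5 states.

5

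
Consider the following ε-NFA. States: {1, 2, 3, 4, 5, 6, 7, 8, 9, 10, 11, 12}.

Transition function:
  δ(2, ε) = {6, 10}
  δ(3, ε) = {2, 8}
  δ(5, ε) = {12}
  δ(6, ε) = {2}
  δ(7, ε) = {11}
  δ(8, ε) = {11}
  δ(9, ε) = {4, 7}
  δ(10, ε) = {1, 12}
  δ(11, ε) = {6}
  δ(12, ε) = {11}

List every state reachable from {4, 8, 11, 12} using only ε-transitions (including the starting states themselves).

{1, 2, 4, 6, 8, 10, 11, 12}

Start with {4, 8, 11, 12}.
From 11 via ε: add 6.
From 6 via ε: add 2.
From 2 via ε: add 10.
From 10 via ε: add 1.
No new states can be added; the closed set is {1, 2, 4, 6, 8, 10, 11, 12}.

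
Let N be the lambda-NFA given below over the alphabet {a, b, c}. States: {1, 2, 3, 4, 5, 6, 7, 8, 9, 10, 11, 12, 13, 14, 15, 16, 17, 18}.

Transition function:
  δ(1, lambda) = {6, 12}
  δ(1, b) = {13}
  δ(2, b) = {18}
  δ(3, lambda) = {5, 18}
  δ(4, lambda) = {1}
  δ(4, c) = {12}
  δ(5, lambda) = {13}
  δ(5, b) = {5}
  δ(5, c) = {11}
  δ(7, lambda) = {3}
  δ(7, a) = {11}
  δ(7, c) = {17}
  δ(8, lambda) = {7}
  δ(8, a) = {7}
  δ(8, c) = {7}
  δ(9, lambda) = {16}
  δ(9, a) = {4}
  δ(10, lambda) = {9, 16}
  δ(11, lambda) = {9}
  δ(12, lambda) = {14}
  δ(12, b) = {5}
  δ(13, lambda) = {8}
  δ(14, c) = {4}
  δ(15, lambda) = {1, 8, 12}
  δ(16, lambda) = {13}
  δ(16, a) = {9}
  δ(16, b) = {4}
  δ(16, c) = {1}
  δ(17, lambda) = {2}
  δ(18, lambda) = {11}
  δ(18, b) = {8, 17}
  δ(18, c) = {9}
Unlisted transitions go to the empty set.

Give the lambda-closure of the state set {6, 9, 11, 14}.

Start with {6, 9, 11, 14}.
From 9 via lambda: add 16.
From 16 via lambda: add 13.
From 13 via lambda: add 8.
From 8 via lambda: add 7.
From 7 via lambda: add 3.
From 3 via lambda: add 5, 18.
No new states can be added; the closed set is {3, 5, 6, 7, 8, 9, 11, 13, 14, 16, 18}.

{3, 5, 6, 7, 8, 9, 11, 13, 14, 16, 18}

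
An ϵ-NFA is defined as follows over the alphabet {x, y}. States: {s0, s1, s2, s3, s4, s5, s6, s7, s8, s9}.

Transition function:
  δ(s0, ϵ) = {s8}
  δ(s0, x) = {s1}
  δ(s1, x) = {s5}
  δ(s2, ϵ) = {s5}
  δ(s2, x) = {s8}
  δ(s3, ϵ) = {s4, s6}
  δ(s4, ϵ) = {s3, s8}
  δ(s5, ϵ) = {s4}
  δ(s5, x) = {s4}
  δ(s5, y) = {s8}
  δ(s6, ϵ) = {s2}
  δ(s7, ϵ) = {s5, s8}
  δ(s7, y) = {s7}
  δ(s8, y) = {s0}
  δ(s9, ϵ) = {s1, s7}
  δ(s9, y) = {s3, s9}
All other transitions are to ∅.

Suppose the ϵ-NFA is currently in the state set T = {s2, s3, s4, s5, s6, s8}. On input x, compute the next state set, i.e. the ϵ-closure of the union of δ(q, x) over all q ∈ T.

{s2, s3, s4, s5, s6, s8}

s2 on x → {s8}.
s5 on x → {s4}.
No x-transition from s3, s4, s6, s8.
Union after reading x: {s4, s8}.
Now take the ϵ-closure:
From s4 via ϵ: add s3.
From s3 via ϵ: add s6.
From s6 via ϵ: add s2.
From s2 via ϵ: add s5.
No new states can be added; the closed set is {s2, s3, s4, s5, s6, s8}.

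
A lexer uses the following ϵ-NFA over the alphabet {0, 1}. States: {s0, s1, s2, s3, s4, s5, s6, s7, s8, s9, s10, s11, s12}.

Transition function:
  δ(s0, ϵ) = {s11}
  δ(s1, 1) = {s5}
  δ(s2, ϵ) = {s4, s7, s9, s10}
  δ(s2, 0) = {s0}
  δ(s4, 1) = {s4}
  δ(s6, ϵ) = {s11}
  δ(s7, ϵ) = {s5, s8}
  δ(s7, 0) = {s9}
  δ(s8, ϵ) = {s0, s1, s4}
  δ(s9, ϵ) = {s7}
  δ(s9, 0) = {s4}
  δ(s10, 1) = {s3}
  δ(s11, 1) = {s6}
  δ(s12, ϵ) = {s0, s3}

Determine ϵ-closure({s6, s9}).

Start with {s6, s9}.
From s6 via ϵ: add s11.
From s9 via ϵ: add s7.
From s7 via ϵ: add s5, s8.
From s8 via ϵ: add s0, s1, s4.
No new states can be added; the closed set is {s0, s1, s4, s5, s6, s7, s8, s9, s11}.

{s0, s1, s4, s5, s6, s7, s8, s9, s11}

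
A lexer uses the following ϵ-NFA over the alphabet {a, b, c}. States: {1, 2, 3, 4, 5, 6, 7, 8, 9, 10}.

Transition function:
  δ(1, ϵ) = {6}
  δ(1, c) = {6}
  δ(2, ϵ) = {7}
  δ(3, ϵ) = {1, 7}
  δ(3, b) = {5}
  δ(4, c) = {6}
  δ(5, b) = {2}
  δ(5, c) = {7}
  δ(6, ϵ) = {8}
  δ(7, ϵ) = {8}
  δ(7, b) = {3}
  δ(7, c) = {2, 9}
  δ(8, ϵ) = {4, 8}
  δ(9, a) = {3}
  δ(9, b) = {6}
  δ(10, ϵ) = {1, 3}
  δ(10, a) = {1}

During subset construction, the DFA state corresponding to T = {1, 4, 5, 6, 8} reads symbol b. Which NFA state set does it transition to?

{2, 4, 7, 8}

5 on b → {2}.
No b-transition from 1, 4, 6, 8.
Union after reading b: {2}.
Now take the ϵ-closure:
From 2 via ϵ: add 7.
From 7 via ϵ: add 8.
From 8 via ϵ: add 4.
No new states can be added; the closed set is {2, 4, 7, 8}.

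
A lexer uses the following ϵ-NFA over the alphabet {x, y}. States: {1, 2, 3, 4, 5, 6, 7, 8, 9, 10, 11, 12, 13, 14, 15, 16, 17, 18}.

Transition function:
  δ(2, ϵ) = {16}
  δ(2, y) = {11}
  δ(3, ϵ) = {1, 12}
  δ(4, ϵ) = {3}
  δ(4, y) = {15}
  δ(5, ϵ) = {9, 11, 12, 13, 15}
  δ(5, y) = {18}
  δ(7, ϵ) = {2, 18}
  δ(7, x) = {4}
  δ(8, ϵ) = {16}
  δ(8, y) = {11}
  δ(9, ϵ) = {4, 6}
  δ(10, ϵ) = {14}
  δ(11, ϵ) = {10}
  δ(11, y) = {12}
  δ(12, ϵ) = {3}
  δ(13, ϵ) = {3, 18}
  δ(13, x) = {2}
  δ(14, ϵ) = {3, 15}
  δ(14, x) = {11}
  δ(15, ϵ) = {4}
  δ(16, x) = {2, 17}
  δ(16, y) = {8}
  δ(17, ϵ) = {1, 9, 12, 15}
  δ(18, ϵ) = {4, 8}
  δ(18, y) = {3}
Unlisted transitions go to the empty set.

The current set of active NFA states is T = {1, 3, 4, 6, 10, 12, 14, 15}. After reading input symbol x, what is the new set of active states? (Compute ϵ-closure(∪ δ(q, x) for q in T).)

{1, 3, 4, 10, 11, 12, 14, 15}

14 on x → {11}.
No x-transition from 1, 3, 4, 6, 10, 12, 15.
Union after reading x: {11}.
Now take the ϵ-closure:
From 11 via ϵ: add 10.
From 10 via ϵ: add 14.
From 14 via ϵ: add 3, 15.
From 3 via ϵ: add 1, 12.
From 15 via ϵ: add 4.
No new states can be added; the closed set is {1, 3, 4, 10, 11, 12, 14, 15}.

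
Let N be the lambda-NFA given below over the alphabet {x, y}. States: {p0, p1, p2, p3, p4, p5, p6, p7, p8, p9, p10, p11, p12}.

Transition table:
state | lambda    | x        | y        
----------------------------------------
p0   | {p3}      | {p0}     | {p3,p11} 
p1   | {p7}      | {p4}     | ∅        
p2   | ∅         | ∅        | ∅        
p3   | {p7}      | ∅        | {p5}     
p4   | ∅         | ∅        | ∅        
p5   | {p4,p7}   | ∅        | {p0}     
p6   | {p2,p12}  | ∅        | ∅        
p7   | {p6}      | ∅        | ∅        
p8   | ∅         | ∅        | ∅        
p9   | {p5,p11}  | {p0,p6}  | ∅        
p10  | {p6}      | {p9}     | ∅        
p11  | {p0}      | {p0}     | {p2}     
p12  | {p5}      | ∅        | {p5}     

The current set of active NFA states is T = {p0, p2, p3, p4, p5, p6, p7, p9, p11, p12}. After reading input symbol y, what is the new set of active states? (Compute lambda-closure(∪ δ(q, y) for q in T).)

{p0, p2, p3, p4, p5, p6, p7, p11, p12}

p0 on y → {p3, p11}.
p3 on y → {p5}.
p5 on y → {p0}.
p11 on y → {p2}.
p12 on y → {p5}.
No y-transition from p2, p4, p6, p7, p9.
Union after reading y: {p0, p2, p3, p5, p11}.
Now take the lambda-closure:
From p3 via lambda: add p7.
From p5 via lambda: add p4.
From p7 via lambda: add p6.
From p6 via lambda: add p12.
No new states can be added; the closed set is {p0, p2, p3, p4, p5, p6, p7, p11, p12}.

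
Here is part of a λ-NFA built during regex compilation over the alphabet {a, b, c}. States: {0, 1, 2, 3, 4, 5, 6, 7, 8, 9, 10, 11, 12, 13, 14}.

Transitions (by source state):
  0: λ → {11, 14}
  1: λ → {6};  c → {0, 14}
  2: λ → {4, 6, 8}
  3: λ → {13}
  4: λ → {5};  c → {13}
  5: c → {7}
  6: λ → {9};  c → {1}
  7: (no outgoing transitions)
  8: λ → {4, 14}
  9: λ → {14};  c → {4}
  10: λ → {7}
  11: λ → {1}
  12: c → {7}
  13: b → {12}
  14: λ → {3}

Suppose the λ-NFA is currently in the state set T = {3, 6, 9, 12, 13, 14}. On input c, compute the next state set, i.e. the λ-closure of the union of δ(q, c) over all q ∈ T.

6 on c → {1}.
9 on c → {4}.
12 on c → {7}.
No c-transition from 3, 13, 14.
Union after reading c: {1, 4, 7}.
Now take the λ-closure:
From 1 via λ: add 6.
From 4 via λ: add 5.
From 6 via λ: add 9.
From 9 via λ: add 14.
From 14 via λ: add 3.
From 3 via λ: add 13.
No new states can be added; the closed set is {1, 3, 4, 5, 6, 7, 9, 13, 14}.

{1, 3, 4, 5, 6, 7, 9, 13, 14}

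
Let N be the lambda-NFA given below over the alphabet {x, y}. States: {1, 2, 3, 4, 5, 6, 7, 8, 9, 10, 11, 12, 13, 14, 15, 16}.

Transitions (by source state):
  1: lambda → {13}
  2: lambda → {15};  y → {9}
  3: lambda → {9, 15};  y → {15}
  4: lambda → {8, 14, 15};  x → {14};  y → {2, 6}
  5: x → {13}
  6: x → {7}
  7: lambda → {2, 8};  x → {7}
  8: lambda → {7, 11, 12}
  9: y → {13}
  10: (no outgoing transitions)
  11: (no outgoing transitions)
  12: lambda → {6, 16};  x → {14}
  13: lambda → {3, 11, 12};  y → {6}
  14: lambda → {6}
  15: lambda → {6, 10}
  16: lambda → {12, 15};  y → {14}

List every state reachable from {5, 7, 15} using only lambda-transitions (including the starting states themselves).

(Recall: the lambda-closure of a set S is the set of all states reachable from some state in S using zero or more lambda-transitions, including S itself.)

{2, 5, 6, 7, 8, 10, 11, 12, 15, 16}

Start with {5, 7, 15}.
From 7 via lambda: add 2, 8.
From 15 via lambda: add 6, 10.
From 8 via lambda: add 11, 12.
From 12 via lambda: add 16.
No new states can be added; the closed set is {2, 5, 6, 7, 8, 10, 11, 12, 15, 16}.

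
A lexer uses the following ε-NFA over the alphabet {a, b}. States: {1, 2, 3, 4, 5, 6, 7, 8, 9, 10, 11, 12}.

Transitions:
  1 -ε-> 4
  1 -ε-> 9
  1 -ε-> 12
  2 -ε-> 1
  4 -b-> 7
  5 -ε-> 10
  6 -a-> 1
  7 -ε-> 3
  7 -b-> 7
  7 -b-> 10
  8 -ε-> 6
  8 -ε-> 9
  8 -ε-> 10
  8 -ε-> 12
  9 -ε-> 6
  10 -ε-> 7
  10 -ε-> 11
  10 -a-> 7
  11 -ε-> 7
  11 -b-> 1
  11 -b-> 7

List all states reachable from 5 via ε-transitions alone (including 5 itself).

{3, 5, 7, 10, 11}

Start with {5}.
From 5 via ε: add 10.
From 10 via ε: add 7, 11.
From 7 via ε: add 3.
No new states can be added; the closed set is {3, 5, 7, 10, 11}.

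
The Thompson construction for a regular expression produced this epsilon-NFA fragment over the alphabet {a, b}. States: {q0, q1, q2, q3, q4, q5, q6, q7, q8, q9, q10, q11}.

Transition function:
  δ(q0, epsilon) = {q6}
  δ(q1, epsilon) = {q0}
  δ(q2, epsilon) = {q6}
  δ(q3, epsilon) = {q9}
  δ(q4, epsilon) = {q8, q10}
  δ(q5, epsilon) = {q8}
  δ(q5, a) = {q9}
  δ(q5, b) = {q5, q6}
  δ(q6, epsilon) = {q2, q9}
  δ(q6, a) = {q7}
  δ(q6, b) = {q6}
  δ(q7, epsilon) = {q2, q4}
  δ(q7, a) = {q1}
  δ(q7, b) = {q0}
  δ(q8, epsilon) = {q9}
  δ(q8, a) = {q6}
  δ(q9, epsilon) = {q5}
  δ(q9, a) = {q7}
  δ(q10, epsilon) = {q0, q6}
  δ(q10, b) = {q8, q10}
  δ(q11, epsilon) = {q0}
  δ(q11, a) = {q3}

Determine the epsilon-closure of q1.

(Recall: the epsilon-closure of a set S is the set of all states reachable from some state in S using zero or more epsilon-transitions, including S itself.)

Start with {q1}.
From q1 via epsilon: add q0.
From q0 via epsilon: add q6.
From q6 via epsilon: add q2, q9.
From q9 via epsilon: add q5.
From q5 via epsilon: add q8.
No new states can be added; the closed set is {q0, q1, q2, q5, q6, q8, q9}.

{q0, q1, q2, q5, q6, q8, q9}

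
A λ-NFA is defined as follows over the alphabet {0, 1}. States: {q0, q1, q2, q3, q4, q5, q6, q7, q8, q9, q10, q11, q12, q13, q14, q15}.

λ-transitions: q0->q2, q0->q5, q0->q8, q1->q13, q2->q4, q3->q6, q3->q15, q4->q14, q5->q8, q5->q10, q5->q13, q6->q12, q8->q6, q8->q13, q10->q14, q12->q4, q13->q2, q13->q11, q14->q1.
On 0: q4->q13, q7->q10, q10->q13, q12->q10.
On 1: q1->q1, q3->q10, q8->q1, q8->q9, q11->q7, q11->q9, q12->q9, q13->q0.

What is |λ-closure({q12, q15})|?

8

Start with {q12, q15}.
From q12 via λ: add q4.
From q4 via λ: add q14.
From q14 via λ: add q1.
From q1 via λ: add q13.
From q13 via λ: add q2, q11.
λ-closure = {q1, q2, q4, q11, q12, q13, q14, q15}, which has 8 states.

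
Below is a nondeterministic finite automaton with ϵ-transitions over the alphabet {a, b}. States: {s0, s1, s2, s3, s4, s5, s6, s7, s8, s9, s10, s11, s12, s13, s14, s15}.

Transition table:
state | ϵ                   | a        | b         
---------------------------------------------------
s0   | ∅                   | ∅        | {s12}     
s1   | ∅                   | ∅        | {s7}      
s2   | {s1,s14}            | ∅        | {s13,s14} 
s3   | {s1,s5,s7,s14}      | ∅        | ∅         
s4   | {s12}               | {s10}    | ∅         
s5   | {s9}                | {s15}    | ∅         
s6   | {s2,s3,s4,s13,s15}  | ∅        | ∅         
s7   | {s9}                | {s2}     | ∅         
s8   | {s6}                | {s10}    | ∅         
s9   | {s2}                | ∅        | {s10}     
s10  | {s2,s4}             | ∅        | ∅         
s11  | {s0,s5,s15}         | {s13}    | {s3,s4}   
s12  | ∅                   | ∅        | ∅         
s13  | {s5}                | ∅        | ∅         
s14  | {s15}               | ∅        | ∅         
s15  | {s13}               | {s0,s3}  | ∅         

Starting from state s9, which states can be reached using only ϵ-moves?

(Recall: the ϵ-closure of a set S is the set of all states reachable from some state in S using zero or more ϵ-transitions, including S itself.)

Start with {s9}.
From s9 via ϵ: add s2.
From s2 via ϵ: add s1, s14.
From s14 via ϵ: add s15.
From s15 via ϵ: add s13.
From s13 via ϵ: add s5.
No new states can be added; the closed set is {s1, s2, s5, s9, s13, s14, s15}.

{s1, s2, s5, s9, s13, s14, s15}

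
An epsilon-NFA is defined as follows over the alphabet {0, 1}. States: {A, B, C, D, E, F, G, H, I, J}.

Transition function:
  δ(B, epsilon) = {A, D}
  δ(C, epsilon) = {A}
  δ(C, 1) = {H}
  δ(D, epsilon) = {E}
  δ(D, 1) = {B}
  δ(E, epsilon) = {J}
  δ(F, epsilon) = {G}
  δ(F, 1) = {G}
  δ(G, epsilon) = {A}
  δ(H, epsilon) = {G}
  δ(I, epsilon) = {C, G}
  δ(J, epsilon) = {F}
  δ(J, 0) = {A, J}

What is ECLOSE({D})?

Start with {D}.
From D via epsilon: add E.
From E via epsilon: add J.
From J via epsilon: add F.
From F via epsilon: add G.
From G via epsilon: add A.
No new states can be added; the closed set is {A, D, E, F, G, J}.

{A, D, E, F, G, J}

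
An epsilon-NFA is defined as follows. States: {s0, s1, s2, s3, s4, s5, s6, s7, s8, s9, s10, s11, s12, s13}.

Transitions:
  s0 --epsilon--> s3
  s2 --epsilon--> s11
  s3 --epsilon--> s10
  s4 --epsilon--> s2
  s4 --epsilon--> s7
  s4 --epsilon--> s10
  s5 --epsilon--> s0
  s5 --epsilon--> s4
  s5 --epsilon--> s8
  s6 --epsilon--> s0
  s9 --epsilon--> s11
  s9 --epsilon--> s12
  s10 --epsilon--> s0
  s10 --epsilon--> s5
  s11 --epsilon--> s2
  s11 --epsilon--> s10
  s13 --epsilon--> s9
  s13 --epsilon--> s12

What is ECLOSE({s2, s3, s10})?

{s0, s2, s3, s4, s5, s7, s8, s10, s11}

Start with {s2, s3, s10}.
From s2 via epsilon: add s11.
From s10 via epsilon: add s0, s5.
From s5 via epsilon: add s4, s8.
From s4 via epsilon: add s7.
No new states can be added; the closed set is {s0, s2, s3, s4, s5, s7, s8, s10, s11}.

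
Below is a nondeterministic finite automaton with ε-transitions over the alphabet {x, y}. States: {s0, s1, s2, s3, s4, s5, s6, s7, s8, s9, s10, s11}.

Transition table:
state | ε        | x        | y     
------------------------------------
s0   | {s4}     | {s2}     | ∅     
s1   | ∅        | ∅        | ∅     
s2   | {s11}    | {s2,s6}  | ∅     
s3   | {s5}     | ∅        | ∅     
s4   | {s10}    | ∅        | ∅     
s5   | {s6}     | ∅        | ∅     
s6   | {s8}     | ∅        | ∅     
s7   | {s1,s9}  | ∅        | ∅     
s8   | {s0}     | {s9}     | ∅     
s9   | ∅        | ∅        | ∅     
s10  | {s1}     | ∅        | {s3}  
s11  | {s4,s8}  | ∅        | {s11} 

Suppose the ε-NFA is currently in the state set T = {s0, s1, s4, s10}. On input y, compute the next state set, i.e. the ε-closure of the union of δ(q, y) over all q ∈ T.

{s0, s1, s3, s4, s5, s6, s8, s10}

s10 on y → {s3}.
No y-transition from s0, s1, s4.
Union after reading y: {s3}.
Now take the ε-closure:
From s3 via ε: add s5.
From s5 via ε: add s6.
From s6 via ε: add s8.
From s8 via ε: add s0.
From s0 via ε: add s4.
From s4 via ε: add s10.
From s10 via ε: add s1.
No new states can be added; the closed set is {s0, s1, s3, s4, s5, s6, s8, s10}.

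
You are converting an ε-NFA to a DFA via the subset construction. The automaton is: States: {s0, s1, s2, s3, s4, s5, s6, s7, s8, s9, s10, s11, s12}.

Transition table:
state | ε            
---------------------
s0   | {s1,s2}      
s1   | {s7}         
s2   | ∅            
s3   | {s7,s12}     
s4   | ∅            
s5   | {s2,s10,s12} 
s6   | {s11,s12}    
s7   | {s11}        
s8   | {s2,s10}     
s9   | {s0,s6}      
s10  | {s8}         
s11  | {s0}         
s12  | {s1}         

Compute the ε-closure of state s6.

Start with {s6}.
From s6 via ε: add s11, s12.
From s11 via ε: add s0.
From s12 via ε: add s1.
From s0 via ε: add s2.
From s1 via ε: add s7.
No new states can be added; the closed set is {s0, s1, s2, s6, s7, s11, s12}.

{s0, s1, s2, s6, s7, s11, s12}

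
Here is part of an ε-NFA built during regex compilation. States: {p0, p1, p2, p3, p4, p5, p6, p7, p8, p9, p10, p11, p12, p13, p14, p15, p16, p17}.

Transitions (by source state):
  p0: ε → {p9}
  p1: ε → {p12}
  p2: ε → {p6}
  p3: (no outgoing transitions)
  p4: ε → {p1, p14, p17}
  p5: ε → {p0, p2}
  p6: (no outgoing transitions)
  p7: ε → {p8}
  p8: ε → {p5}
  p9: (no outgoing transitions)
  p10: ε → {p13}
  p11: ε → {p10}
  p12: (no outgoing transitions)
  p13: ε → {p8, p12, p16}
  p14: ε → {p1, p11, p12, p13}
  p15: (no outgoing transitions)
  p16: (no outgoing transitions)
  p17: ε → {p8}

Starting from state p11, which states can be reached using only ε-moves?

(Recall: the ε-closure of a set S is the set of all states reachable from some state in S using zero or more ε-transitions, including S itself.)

{p0, p2, p5, p6, p8, p9, p10, p11, p12, p13, p16}

Start with {p11}.
From p11 via ε: add p10.
From p10 via ε: add p13.
From p13 via ε: add p8, p12, p16.
From p8 via ε: add p5.
From p5 via ε: add p0, p2.
From p0 via ε: add p9.
From p2 via ε: add p6.
No new states can be added; the closed set is {p0, p2, p5, p6, p8, p9, p10, p11, p12, p13, p16}.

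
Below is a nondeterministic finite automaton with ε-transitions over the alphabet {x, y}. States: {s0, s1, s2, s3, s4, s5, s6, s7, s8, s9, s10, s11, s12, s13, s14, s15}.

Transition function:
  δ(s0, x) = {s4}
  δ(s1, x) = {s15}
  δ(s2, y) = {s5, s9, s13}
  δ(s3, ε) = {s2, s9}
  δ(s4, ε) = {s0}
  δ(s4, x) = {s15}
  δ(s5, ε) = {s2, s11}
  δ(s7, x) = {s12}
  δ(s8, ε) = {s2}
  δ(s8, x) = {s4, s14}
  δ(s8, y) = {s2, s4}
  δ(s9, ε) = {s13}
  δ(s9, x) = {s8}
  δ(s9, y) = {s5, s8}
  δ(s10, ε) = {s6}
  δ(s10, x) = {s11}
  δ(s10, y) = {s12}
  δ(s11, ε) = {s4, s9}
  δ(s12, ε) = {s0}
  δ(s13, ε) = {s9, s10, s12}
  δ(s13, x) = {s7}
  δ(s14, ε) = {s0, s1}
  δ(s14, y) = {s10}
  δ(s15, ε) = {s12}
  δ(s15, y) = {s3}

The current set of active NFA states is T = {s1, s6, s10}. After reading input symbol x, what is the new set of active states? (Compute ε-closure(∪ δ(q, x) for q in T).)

{s0, s4, s6, s9, s10, s11, s12, s13, s15}

s1 on x → {s15}.
s10 on x → {s11}.
No x-transition from s6.
Union after reading x: {s11, s15}.
Now take the ε-closure:
From s11 via ε: add s4, s9.
From s15 via ε: add s12.
From s4 via ε: add s0.
From s9 via ε: add s13.
From s13 via ε: add s10.
From s10 via ε: add s6.
No new states can be added; the closed set is {s0, s4, s6, s9, s10, s11, s12, s13, s15}.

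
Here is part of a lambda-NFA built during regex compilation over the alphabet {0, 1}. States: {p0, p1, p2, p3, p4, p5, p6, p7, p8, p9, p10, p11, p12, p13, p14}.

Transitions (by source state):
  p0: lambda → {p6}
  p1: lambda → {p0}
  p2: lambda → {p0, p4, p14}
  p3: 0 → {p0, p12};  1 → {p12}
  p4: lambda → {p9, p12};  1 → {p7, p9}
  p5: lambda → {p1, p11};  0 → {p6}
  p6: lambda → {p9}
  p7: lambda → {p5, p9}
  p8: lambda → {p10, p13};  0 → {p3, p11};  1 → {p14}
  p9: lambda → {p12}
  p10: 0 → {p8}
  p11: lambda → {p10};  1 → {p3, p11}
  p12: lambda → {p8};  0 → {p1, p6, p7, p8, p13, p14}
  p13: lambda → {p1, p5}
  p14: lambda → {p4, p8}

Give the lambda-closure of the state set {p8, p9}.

Start with {p8, p9}.
From p8 via lambda: add p10, p13.
From p9 via lambda: add p12.
From p13 via lambda: add p1, p5.
From p1 via lambda: add p0.
From p5 via lambda: add p11.
From p0 via lambda: add p6.
No new states can be added; the closed set is {p0, p1, p5, p6, p8, p9, p10, p11, p12, p13}.

{p0, p1, p5, p6, p8, p9, p10, p11, p12, p13}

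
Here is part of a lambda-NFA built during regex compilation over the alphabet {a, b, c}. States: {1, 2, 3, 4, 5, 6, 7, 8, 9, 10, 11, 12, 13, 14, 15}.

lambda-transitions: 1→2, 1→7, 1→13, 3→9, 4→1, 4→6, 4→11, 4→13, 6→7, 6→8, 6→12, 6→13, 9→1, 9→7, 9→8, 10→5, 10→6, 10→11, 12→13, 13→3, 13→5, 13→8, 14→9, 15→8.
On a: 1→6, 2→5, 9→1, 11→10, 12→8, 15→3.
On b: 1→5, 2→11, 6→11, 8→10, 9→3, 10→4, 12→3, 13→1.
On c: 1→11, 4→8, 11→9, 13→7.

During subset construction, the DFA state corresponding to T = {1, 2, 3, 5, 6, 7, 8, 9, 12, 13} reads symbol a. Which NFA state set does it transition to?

1 on a → {6}.
2 on a → {5}.
9 on a → {1}.
12 on a → {8}.
No a-transition from 3, 5, 6, 7, 8, 13.
Union after reading a: {1, 5, 6, 8}.
Now take the lambda-closure:
From 1 via lambda: add 2, 7, 13.
From 6 via lambda: add 12.
From 13 via lambda: add 3.
From 3 via lambda: add 9.
No new states can be added; the closed set is {1, 2, 3, 5, 6, 7, 8, 9, 12, 13}.

{1, 2, 3, 5, 6, 7, 8, 9, 12, 13}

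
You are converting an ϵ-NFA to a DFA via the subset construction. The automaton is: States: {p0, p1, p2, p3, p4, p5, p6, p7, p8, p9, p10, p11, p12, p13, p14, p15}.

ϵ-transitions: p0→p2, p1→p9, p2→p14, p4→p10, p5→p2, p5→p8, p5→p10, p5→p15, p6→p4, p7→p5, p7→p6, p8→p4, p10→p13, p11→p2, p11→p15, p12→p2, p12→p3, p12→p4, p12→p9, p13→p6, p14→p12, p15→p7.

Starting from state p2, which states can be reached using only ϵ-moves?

{p2, p3, p4, p6, p9, p10, p12, p13, p14}

Start with {p2}.
From p2 via ϵ: add p14.
From p14 via ϵ: add p12.
From p12 via ϵ: add p3, p4, p9.
From p4 via ϵ: add p10.
From p10 via ϵ: add p13.
From p13 via ϵ: add p6.
No new states can be added; the closed set is {p2, p3, p4, p6, p9, p10, p12, p13, p14}.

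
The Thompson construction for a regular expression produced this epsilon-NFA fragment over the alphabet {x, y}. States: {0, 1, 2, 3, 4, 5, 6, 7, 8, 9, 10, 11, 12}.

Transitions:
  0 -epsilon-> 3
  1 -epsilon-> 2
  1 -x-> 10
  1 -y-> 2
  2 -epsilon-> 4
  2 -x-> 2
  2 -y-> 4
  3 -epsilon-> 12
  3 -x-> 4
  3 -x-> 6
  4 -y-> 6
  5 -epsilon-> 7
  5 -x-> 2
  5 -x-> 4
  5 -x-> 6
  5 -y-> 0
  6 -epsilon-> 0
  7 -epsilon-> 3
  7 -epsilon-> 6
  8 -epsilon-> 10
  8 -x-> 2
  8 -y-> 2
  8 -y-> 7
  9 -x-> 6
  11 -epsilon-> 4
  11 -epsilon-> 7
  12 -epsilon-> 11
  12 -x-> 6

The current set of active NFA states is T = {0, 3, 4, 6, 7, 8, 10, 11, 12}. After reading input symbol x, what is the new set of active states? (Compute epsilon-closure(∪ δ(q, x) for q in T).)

3 on x → {4, 6}.
8 on x → {2}.
12 on x → {6}.
No x-transition from 0, 4, 6, 7, 10, 11.
Union after reading x: {2, 4, 6}.
Now take the epsilon-closure:
From 6 via epsilon: add 0.
From 0 via epsilon: add 3.
From 3 via epsilon: add 12.
From 12 via epsilon: add 11.
From 11 via epsilon: add 7.
No new states can be added; the closed set is {0, 2, 3, 4, 6, 7, 11, 12}.

{0, 2, 3, 4, 6, 7, 11, 12}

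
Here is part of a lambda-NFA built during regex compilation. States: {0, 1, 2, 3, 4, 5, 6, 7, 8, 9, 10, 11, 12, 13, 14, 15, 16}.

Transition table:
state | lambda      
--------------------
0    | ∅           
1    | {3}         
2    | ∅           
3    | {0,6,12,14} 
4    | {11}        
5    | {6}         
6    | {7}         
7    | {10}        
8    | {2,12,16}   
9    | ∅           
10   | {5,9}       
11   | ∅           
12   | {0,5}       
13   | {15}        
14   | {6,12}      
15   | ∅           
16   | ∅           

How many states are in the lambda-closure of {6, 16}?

6

Start with {6, 16}.
From 6 via lambda: add 7.
From 7 via lambda: add 10.
From 10 via lambda: add 5, 9.
lambda-closure = {5, 6, 7, 9, 10, 16}, which has 6 states.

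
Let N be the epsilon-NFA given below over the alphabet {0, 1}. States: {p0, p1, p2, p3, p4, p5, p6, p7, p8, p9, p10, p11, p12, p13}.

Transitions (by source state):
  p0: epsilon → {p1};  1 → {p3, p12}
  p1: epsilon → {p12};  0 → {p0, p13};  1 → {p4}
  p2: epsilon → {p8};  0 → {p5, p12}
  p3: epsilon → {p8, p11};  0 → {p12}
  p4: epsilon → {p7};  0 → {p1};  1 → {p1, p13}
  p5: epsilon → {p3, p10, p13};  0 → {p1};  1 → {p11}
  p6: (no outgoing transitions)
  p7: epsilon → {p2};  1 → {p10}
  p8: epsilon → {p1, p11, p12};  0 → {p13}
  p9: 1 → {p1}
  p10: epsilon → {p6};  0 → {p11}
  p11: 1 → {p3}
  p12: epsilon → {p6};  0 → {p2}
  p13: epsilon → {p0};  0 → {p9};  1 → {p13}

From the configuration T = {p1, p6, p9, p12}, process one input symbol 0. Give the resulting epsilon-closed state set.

p1 on 0 → {p0, p13}.
p12 on 0 → {p2}.
No 0-transition from p6, p9.
Union after reading 0: {p0, p2, p13}.
Now take the epsilon-closure:
From p0 via epsilon: add p1.
From p2 via epsilon: add p8.
From p1 via epsilon: add p12.
From p8 via epsilon: add p11.
From p12 via epsilon: add p6.
No new states can be added; the closed set is {p0, p1, p2, p6, p8, p11, p12, p13}.

{p0, p1, p2, p6, p8, p11, p12, p13}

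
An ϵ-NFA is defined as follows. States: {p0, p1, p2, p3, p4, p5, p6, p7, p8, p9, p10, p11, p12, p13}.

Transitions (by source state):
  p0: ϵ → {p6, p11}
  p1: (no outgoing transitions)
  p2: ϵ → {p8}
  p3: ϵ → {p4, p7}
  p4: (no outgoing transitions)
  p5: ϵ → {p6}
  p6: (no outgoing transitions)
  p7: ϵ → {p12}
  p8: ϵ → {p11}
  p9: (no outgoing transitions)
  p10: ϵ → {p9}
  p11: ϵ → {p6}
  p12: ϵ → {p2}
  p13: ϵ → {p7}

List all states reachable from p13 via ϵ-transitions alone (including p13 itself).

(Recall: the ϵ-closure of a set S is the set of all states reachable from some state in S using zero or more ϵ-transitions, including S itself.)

{p2, p6, p7, p8, p11, p12, p13}

Start with {p13}.
From p13 via ϵ: add p7.
From p7 via ϵ: add p12.
From p12 via ϵ: add p2.
From p2 via ϵ: add p8.
From p8 via ϵ: add p11.
From p11 via ϵ: add p6.
No new states can be added; the closed set is {p2, p6, p7, p8, p11, p12, p13}.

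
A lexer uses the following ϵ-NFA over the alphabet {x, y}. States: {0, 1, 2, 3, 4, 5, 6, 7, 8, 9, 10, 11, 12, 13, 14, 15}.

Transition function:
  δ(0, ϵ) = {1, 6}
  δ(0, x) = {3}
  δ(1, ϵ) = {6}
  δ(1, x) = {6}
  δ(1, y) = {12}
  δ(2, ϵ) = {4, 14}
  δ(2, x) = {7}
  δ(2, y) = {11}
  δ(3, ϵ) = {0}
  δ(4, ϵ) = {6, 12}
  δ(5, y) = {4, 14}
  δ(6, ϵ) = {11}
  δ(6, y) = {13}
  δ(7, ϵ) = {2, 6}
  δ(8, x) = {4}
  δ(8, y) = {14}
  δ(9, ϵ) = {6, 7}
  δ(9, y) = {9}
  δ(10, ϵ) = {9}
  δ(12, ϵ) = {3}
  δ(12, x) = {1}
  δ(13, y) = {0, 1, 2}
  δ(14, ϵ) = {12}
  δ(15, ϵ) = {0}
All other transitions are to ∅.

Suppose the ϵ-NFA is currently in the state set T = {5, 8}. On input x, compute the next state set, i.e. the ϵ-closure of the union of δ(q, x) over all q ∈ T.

8 on x → {4}.
No x-transition from 5.
Union after reading x: {4}.
Now take the ϵ-closure:
From 4 via ϵ: add 6, 12.
From 6 via ϵ: add 11.
From 12 via ϵ: add 3.
From 3 via ϵ: add 0.
From 0 via ϵ: add 1.
No new states can be added; the closed set is {0, 1, 3, 4, 6, 11, 12}.

{0, 1, 3, 4, 6, 11, 12}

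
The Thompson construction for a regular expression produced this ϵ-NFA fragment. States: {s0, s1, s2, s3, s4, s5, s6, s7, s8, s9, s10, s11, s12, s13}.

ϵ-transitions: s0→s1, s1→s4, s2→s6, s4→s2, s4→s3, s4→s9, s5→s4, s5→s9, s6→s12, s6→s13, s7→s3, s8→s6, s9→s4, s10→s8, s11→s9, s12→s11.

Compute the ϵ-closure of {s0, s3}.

Start with {s0, s3}.
From s0 via ϵ: add s1.
From s1 via ϵ: add s4.
From s4 via ϵ: add s2, s9.
From s2 via ϵ: add s6.
From s6 via ϵ: add s12, s13.
From s12 via ϵ: add s11.
No new states can be added; the closed set is {s0, s1, s2, s3, s4, s6, s9, s11, s12, s13}.

{s0, s1, s2, s3, s4, s6, s9, s11, s12, s13}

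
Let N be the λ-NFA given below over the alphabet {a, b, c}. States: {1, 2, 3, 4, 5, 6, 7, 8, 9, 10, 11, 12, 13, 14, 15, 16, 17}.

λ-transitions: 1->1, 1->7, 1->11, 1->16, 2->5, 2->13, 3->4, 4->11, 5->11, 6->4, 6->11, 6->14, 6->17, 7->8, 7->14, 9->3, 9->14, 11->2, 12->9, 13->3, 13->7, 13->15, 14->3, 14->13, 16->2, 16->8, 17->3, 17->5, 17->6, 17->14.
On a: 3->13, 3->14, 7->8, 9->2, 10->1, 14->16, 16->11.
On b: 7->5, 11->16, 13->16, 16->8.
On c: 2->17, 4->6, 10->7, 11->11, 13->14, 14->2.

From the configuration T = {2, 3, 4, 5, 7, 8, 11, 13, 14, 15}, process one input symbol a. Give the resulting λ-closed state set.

{2, 3, 4, 5, 7, 8, 11, 13, 14, 15, 16}

3 on a → {13, 14}.
7 on a → {8}.
14 on a → {16}.
No a-transition from 2, 4, 5, 8, 11, 13, 15.
Union after reading a: {8, 13, 14, 16}.
Now take the λ-closure:
From 13 via λ: add 3, 7, 15.
From 16 via λ: add 2.
From 2 via λ: add 5.
From 3 via λ: add 4.
From 4 via λ: add 11.
No new states can be added; the closed set is {2, 3, 4, 5, 7, 8, 11, 13, 14, 15, 16}.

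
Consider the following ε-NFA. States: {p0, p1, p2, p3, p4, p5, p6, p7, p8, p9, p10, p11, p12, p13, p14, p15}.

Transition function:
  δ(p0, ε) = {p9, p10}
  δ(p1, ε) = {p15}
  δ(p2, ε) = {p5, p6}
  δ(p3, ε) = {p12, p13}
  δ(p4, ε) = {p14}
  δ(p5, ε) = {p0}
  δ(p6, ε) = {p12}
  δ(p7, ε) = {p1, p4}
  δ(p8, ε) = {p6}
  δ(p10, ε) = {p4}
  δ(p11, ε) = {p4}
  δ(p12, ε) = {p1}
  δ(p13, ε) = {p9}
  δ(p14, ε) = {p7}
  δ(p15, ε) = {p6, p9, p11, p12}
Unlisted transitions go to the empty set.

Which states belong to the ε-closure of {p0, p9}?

{p0, p1, p4, p6, p7, p9, p10, p11, p12, p14, p15}

Start with {p0, p9}.
From p0 via ε: add p10.
From p10 via ε: add p4.
From p4 via ε: add p14.
From p14 via ε: add p7.
From p7 via ε: add p1.
From p1 via ε: add p15.
From p15 via ε: add p6, p11, p12.
No new states can be added; the closed set is {p0, p1, p4, p6, p7, p9, p10, p11, p12, p14, p15}.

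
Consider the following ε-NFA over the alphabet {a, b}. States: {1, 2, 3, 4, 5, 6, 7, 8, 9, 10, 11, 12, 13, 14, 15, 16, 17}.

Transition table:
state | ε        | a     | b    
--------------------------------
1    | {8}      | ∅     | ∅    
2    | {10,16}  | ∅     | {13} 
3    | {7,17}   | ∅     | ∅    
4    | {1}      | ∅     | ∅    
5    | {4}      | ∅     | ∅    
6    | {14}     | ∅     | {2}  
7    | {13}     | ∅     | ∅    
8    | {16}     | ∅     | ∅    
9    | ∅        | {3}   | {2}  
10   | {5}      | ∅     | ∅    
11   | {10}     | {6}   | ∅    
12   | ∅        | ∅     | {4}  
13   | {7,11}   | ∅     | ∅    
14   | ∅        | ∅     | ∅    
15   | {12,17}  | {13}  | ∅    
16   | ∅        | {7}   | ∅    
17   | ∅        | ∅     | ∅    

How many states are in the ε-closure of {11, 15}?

Start with {11, 15}.
From 11 via ε: add 10.
From 15 via ε: add 12, 17.
From 10 via ε: add 5.
From 5 via ε: add 4.
From 4 via ε: add 1.
From 1 via ε: add 8.
From 8 via ε: add 16.
ε-closure = {1, 4, 5, 8, 10, 11, 12, 15, 16, 17}, which has 10 states.

10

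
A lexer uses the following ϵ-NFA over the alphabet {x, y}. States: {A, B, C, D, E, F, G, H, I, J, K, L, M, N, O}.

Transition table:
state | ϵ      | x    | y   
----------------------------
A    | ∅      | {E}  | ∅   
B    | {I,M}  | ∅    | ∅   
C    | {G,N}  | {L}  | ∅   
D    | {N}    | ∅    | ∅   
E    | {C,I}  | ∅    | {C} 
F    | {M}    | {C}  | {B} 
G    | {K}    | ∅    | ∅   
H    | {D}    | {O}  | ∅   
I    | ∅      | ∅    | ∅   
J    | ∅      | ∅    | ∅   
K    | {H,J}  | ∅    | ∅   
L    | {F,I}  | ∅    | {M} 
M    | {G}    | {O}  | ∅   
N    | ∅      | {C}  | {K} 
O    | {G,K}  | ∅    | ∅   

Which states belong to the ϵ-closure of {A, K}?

Start with {A, K}.
From K via ϵ: add H, J.
From H via ϵ: add D.
From D via ϵ: add N.
No new states can be added; the closed set is {A, D, H, J, K, N}.

{A, D, H, J, K, N}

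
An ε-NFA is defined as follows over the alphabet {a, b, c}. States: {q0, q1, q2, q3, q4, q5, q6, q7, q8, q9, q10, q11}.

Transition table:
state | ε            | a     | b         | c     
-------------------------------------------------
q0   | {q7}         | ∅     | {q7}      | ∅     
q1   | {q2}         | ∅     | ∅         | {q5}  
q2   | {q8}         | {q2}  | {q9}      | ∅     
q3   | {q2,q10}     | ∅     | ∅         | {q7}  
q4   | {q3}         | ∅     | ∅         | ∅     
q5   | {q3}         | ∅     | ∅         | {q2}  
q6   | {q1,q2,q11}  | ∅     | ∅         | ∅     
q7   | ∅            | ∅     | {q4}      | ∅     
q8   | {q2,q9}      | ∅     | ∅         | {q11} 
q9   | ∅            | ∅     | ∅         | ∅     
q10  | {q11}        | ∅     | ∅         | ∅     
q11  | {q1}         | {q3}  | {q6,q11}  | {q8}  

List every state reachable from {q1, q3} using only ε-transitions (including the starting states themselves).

Start with {q1, q3}.
From q1 via ε: add q2.
From q3 via ε: add q10.
From q2 via ε: add q8.
From q10 via ε: add q11.
From q8 via ε: add q9.
No new states can be added; the closed set is {q1, q2, q3, q8, q9, q10, q11}.

{q1, q2, q3, q8, q9, q10, q11}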